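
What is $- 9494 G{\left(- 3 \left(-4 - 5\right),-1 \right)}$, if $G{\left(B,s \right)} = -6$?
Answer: $56964$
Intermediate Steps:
$- 9494 G{\left(- 3 \left(-4 - 5\right),-1 \right)} = \left(-9494\right) \left(-6\right) = 56964$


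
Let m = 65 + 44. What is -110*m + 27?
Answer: -11963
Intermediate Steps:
m = 109
-110*m + 27 = -110*109 + 27 = -11990 + 27 = -11963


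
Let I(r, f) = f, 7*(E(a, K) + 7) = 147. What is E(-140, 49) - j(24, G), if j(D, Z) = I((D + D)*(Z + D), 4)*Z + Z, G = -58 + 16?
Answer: 224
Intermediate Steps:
G = -42
E(a, K) = 14 (E(a, K) = -7 + (1/7)*147 = -7 + 21 = 14)
j(D, Z) = 5*Z (j(D, Z) = 4*Z + Z = 5*Z)
E(-140, 49) - j(24, G) = 14 - 5*(-42) = 14 - 1*(-210) = 14 + 210 = 224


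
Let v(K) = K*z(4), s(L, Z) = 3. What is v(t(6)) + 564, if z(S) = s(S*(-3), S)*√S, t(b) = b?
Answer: 600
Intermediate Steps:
z(S) = 3*√S
v(K) = 6*K (v(K) = K*(3*√4) = K*(3*2) = K*6 = 6*K)
v(t(6)) + 564 = 6*6 + 564 = 36 + 564 = 600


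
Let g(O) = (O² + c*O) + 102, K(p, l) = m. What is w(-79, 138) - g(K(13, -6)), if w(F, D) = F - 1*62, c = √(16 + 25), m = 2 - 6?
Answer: -259 + 4*√41 ≈ -233.39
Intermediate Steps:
m = -4
c = √41 ≈ 6.4031
K(p, l) = -4
w(F, D) = -62 + F (w(F, D) = F - 62 = -62 + F)
g(O) = 102 + O² + O*√41 (g(O) = (O² + √41*O) + 102 = (O² + O*√41) + 102 = 102 + O² + O*√41)
w(-79, 138) - g(K(13, -6)) = (-62 - 79) - (102 + (-4)² - 4*√41) = -141 - (102 + 16 - 4*√41) = -141 - (118 - 4*√41) = -141 + (-118 + 4*√41) = -259 + 4*√41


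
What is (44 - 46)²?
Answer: 4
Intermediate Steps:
(44 - 46)² = (-2)² = 4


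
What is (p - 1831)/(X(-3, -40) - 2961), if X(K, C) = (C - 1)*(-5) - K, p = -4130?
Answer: 5961/2753 ≈ 2.1653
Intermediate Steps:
X(K, C) = 5 - K - 5*C (X(K, C) = (-1 + C)*(-5) - K = (5 - 5*C) - K = 5 - K - 5*C)
(p - 1831)/(X(-3, -40) - 2961) = (-4130 - 1831)/((5 - 1*(-3) - 5*(-40)) - 2961) = -5961/((5 + 3 + 200) - 2961) = -5961/(208 - 2961) = -5961/(-2753) = -5961*(-1/2753) = 5961/2753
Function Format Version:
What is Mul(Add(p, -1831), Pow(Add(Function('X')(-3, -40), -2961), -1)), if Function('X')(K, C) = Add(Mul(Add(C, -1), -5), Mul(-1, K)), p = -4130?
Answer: Rational(5961, 2753) ≈ 2.1653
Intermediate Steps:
Function('X')(K, C) = Add(5, Mul(-1, K), Mul(-5, C)) (Function('X')(K, C) = Add(Mul(Add(-1, C), -5), Mul(-1, K)) = Add(Add(5, Mul(-5, C)), Mul(-1, K)) = Add(5, Mul(-1, K), Mul(-5, C)))
Mul(Add(p, -1831), Pow(Add(Function('X')(-3, -40), -2961), -1)) = Mul(Add(-4130, -1831), Pow(Add(Add(5, Mul(-1, -3), Mul(-5, -40)), -2961), -1)) = Mul(-5961, Pow(Add(Add(5, 3, 200), -2961), -1)) = Mul(-5961, Pow(Add(208, -2961), -1)) = Mul(-5961, Pow(-2753, -1)) = Mul(-5961, Rational(-1, 2753)) = Rational(5961, 2753)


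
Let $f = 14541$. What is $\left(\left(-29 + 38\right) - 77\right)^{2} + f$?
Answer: $19165$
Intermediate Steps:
$\left(\left(-29 + 38\right) - 77\right)^{2} + f = \left(\left(-29 + 38\right) - 77\right)^{2} + 14541 = \left(9 - 77\right)^{2} + 14541 = \left(-68\right)^{2} + 14541 = 4624 + 14541 = 19165$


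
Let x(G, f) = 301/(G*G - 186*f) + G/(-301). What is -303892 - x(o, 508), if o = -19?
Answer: -200231135472/658889 ≈ -3.0389e+5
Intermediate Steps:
x(G, f) = 301/(G² - 186*f) - G/301 (x(G, f) = 301/(G² - 186*f) + G*(-1/301) = 301/(G² - 186*f) - G/301)
-303892 - x(o, 508) = -303892 - (90601 - 1*(-19)³ + 186*(-19)*508)/(301*((-19)² - 186*508)) = -303892 - (90601 - 1*(-6859) - 1795272)/(301*(361 - 94488)) = -303892 - (90601 + 6859 - 1795272)/(301*(-94127)) = -303892 - (-1)*(-1697812)/(301*94127) = -303892 - 1*39484/658889 = -303892 - 39484/658889 = -200231135472/658889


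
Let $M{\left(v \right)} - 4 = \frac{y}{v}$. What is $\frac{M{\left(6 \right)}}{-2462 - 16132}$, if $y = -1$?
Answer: $- \frac{23}{111564} \approx -0.00020616$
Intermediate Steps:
$M{\left(v \right)} = 4 - \frac{1}{v}$
$\frac{M{\left(6 \right)}}{-2462 - 16132} = \frac{4 - \frac{1}{6}}{-2462 - 16132} = \frac{4 - \frac{1}{6}}{-18594} = - \frac{4 - \frac{1}{6}}{18594} = \left(- \frac{1}{18594}\right) \frac{23}{6} = - \frac{23}{111564}$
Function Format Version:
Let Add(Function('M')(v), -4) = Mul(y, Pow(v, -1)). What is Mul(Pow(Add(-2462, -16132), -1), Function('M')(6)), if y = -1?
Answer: Rational(-23, 111564) ≈ -0.00020616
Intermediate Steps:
Function('M')(v) = Add(4, Mul(-1, Pow(v, -1)))
Mul(Pow(Add(-2462, -16132), -1), Function('M')(6)) = Mul(Pow(Add(-2462, -16132), -1), Add(4, Mul(-1, Pow(6, -1)))) = Mul(Pow(-18594, -1), Add(4, Mul(-1, Rational(1, 6)))) = Mul(Rational(-1, 18594), Add(4, Rational(-1, 6))) = Mul(Rational(-1, 18594), Rational(23, 6)) = Rational(-23, 111564)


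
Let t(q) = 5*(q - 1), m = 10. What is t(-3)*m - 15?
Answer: -215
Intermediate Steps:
t(q) = -5 + 5*q (t(q) = 5*(-1 + q) = -5 + 5*q)
t(-3)*m - 15 = (-5 + 5*(-3))*10 - 15 = (-5 - 15)*10 - 15 = -20*10 - 15 = -200 - 15 = -215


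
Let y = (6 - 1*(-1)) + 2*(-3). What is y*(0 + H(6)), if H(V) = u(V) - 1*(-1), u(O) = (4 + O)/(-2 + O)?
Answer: 7/2 ≈ 3.5000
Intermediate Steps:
u(O) = (4 + O)/(-2 + O)
y = 1 (y = (6 + 1) - 6 = 7 - 6 = 1)
H(V) = 1 + (4 + V)/(-2 + V) (H(V) = (4 + V)/(-2 + V) - 1*(-1) = (4 + V)/(-2 + V) + 1 = 1 + (4 + V)/(-2 + V))
y*(0 + H(6)) = 1*(0 + 2*(1 + 6)/(-2 + 6)) = 1*(0 + 2*7/4) = 1*(0 + 2*(¼)*7) = 1*(0 + 7/2) = 1*(7/2) = 7/2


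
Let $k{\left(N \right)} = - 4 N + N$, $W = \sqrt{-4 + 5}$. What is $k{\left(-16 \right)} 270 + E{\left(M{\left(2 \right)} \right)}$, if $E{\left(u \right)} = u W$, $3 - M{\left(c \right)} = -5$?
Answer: $12968$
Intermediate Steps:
$W = 1$ ($W = \sqrt{1} = 1$)
$M{\left(c \right)} = 8$ ($M{\left(c \right)} = 3 - -5 = 3 + 5 = 8$)
$k{\left(N \right)} = - 3 N$
$E{\left(u \right)} = u$ ($E{\left(u \right)} = u 1 = u$)
$k{\left(-16 \right)} 270 + E{\left(M{\left(2 \right)} \right)} = \left(-3\right) \left(-16\right) 270 + 8 = 48 \cdot 270 + 8 = 12960 + 8 = 12968$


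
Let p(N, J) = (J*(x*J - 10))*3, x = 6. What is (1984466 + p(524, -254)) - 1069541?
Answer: 2083833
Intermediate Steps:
p(N, J) = 3*J*(-10 + 6*J) (p(N, J) = (J*(6*J - 10))*3 = (J*(-10 + 6*J))*3 = 3*J*(-10 + 6*J))
(1984466 + p(524, -254)) - 1069541 = (1984466 + 6*(-254)*(-5 + 3*(-254))) - 1069541 = (1984466 + 6*(-254)*(-5 - 762)) - 1069541 = (1984466 + 6*(-254)*(-767)) - 1069541 = (1984466 + 1168908) - 1069541 = 3153374 - 1069541 = 2083833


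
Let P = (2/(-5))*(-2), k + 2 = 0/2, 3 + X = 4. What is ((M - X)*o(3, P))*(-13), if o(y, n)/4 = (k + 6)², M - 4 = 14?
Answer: -14144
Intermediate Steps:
M = 18 (M = 4 + 14 = 18)
X = 1 (X = -3 + 4 = 1)
k = -2 (k = -2 + 0/2 = -2 + 0*(½) = -2 + 0 = -2)
P = ⅘ (P = (2*(-⅕))*(-2) = -⅖*(-2) = ⅘ ≈ 0.80000)
o(y, n) = 64 (o(y, n) = 4*(-2 + 6)² = 4*4² = 4*16 = 64)
((M - X)*o(3, P))*(-13) = ((18 - 1)*64)*(-13) = (17*64)*(-13) = 1088*(-13) = -14144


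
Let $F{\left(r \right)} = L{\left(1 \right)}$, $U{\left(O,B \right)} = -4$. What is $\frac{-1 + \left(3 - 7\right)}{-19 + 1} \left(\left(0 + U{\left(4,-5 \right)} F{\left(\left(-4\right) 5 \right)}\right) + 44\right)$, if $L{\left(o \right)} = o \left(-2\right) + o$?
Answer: $\frac{40}{3} \approx 13.333$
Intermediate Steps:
$L{\left(o \right)} = - o$ ($L{\left(o \right)} = - 2 o + o = - o$)
$F{\left(r \right)} = -1$ ($F{\left(r \right)} = \left(-1\right) 1 = -1$)
$\frac{-1 + \left(3 - 7\right)}{-19 + 1} \left(\left(0 + U{\left(4,-5 \right)} F{\left(\left(-4\right) 5 \right)}\right) + 44\right) = \frac{-1 + \left(3 - 7\right)}{-19 + 1} \left(\left(0 - -4\right) + 44\right) = \frac{-1 - 4}{-18} \left(\left(0 + 4\right) + 44\right) = \left(-5\right) \left(- \frac{1}{18}\right) \left(4 + 44\right) = \frac{5}{18} \cdot 48 = \frac{40}{3}$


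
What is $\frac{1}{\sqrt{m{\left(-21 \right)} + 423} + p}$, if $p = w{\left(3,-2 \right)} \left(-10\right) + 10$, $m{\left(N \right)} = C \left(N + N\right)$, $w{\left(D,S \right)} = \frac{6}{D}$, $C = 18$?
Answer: $- \frac{10}{433} - \frac{3 i \sqrt{37}}{433} \approx -0.023095 - 0.042144 i$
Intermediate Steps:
$m{\left(N \right)} = 36 N$ ($m{\left(N \right)} = 18 \left(N + N\right) = 18 \cdot 2 N = 36 N$)
$p = -10$ ($p = \frac{6}{3} \left(-10\right) + 10 = 6 \cdot \frac{1}{3} \left(-10\right) + 10 = 2 \left(-10\right) + 10 = -20 + 10 = -10$)
$\frac{1}{\sqrt{m{\left(-21 \right)} + 423} + p} = \frac{1}{\sqrt{36 \left(-21\right) + 423} - 10} = \frac{1}{\sqrt{-756 + 423} - 10} = \frac{1}{\sqrt{-333} - 10} = \frac{1}{3 i \sqrt{37} - 10} = \frac{1}{-10 + 3 i \sqrt{37}}$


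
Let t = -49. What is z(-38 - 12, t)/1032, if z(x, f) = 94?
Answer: 47/516 ≈ 0.091085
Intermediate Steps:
z(-38 - 12, t)/1032 = 94/1032 = 94*(1/1032) = 47/516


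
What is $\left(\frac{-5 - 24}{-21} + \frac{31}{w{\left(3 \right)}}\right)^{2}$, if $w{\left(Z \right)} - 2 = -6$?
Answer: $\frac{286225}{7056} \approx 40.565$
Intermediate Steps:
$w{\left(Z \right)} = -4$ ($w{\left(Z \right)} = 2 - 6 = -4$)
$\left(\frac{-5 - 24}{-21} + \frac{31}{w{\left(3 \right)}}\right)^{2} = \left(\frac{-5 - 24}{-21} + \frac{31}{-4}\right)^{2} = \left(\left(-5 - 24\right) \left(- \frac{1}{21}\right) + 31 \left(- \frac{1}{4}\right)\right)^{2} = \left(\left(-29\right) \left(- \frac{1}{21}\right) - \frac{31}{4}\right)^{2} = \left(\frac{29}{21} - \frac{31}{4}\right)^{2} = \left(- \frac{535}{84}\right)^{2} = \frac{286225}{7056}$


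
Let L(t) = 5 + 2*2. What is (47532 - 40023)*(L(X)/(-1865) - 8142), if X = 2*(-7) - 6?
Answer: -114022956051/1865 ≈ -6.1138e+7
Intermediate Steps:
X = -20 (X = -14 - 6 = -20)
L(t) = 9 (L(t) = 5 + 4 = 9)
(47532 - 40023)*(L(X)/(-1865) - 8142) = (47532 - 40023)*(9/(-1865) - 8142) = 7509*(9*(-1/1865) - 8142) = 7509*(-9/1865 - 8142) = 7509*(-15184839/1865) = -114022956051/1865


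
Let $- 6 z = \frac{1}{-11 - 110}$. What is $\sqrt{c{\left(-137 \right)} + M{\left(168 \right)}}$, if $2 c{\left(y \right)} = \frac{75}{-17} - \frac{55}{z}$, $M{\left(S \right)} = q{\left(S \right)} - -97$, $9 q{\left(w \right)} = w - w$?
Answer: $\frac{i \sqrt{22969958}}{34} \approx 140.96 i$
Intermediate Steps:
$q{\left(w \right)} = 0$ ($q{\left(w \right)} = \frac{w - w}{9} = \frac{1}{9} \cdot 0 = 0$)
$M{\left(S \right)} = 97$ ($M{\left(S \right)} = 0 - -97 = 0 + 97 = 97$)
$z = \frac{1}{726}$ ($z = - \frac{1}{6 \left(-11 - 110\right)} = - \frac{1}{6 \left(-121\right)} = \left(- \frac{1}{6}\right) \left(- \frac{1}{121}\right) = \frac{1}{726} \approx 0.0013774$)
$c{\left(y \right)} = - \frac{678885}{34}$ ($c{\left(y \right)} = \frac{\frac{75}{-17} - 55 \frac{1}{\frac{1}{726}}}{2} = \frac{75 \left(- \frac{1}{17}\right) - 39930}{2} = \frac{- \frac{75}{17} - 39930}{2} = \frac{1}{2} \left(- \frac{678885}{17}\right) = - \frac{678885}{34}$)
$\sqrt{c{\left(-137 \right)} + M{\left(168 \right)}} = \sqrt{- \frac{678885}{34} + 97} = \sqrt{- \frac{675587}{34}} = \frac{i \sqrt{22969958}}{34}$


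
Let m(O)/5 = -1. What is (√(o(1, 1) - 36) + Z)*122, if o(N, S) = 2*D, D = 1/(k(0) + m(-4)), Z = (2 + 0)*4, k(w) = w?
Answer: 976 + 122*I*√910/5 ≈ 976.0 + 736.06*I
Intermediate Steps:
m(O) = -5 (m(O) = 5*(-1) = -5)
Z = 8 (Z = 2*4 = 8)
D = -⅕ (D = 1/(0 - 5) = 1/(-5) = -⅕ ≈ -0.20000)
o(N, S) = -⅖ (o(N, S) = 2*(-⅕) = -⅖)
(√(o(1, 1) - 36) + Z)*122 = (√(-⅖ - 36) + 8)*122 = (√(-182/5) + 8)*122 = (I*√910/5 + 8)*122 = (8 + I*√910/5)*122 = 976 + 122*I*√910/5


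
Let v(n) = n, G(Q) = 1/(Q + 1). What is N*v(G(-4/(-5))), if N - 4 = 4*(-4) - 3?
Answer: -25/3 ≈ -8.3333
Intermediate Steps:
G(Q) = 1/(1 + Q)
N = -15 (N = 4 + (4*(-4) - 3) = 4 + (-16 - 3) = 4 - 19 = -15)
N*v(G(-4/(-5))) = -15/(1 - 4/(-5)) = -15/(1 - 4*(-1/5)) = -15/(1 + 4/5) = -15/9/5 = -15*5/9 = -25/3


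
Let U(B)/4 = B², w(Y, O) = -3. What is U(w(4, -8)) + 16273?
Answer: 16309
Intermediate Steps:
U(B) = 4*B²
U(w(4, -8)) + 16273 = 4*(-3)² + 16273 = 4*9 + 16273 = 36 + 16273 = 16309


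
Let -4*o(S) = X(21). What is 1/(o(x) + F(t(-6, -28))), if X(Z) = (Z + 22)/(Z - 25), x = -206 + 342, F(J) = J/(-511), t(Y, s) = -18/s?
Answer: 57232/153739 ≈ 0.37227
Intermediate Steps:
F(J) = -J/511 (F(J) = J*(-1/511) = -J/511)
x = 136
X(Z) = (22 + Z)/(-25 + Z)
o(S) = 43/16 (o(S) = -(22 + 21)/(4*(-25 + 21)) = -43/(4*(-4)) = -(-1)*43/16 = -¼*(-43/4) = 43/16)
1/(o(x) + F(t(-6, -28))) = 1/(43/16 - (-18)/(511*(-28))) = 1/(43/16 - (-18)*(-1)/(511*28)) = 1/(43/16 - 1/511*9/14) = 1/(43/16 - 9/7154) = 1/(153739/57232) = 57232/153739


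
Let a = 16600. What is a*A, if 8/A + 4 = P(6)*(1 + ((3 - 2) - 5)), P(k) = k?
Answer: -66400/11 ≈ -6036.4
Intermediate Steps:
A = -4/11 (A = 8/(-4 + 6*(1 + ((3 - 2) - 5))) = 8/(-4 + 6*(1 + (1 - 5))) = 8/(-4 + 6*(1 - 4)) = 8/(-4 + 6*(-3)) = 8/(-4 - 18) = 8/(-22) = 8*(-1/22) = -4/11 ≈ -0.36364)
a*A = 16600*(-4/11) = -66400/11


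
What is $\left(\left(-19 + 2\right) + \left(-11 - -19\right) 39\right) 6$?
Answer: $1770$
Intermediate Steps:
$\left(\left(-19 + 2\right) + \left(-11 - -19\right) 39\right) 6 = \left(-17 + \left(-11 + 19\right) 39\right) 6 = \left(-17 + 8 \cdot 39\right) 6 = \left(-17 + 312\right) 6 = 295 \cdot 6 = 1770$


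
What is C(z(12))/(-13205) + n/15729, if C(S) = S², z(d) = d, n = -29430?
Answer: -130296042/69233815 ≈ -1.8820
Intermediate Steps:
C(z(12))/(-13205) + n/15729 = 12²/(-13205) - 29430/15729 = 144*(-1/13205) - 29430*1/15729 = -144/13205 - 9810/5243 = -130296042/69233815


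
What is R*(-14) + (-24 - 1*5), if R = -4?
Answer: 27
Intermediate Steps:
R*(-14) + (-24 - 1*5) = -4*(-14) + (-24 - 1*5) = 56 + (-24 - 5) = 56 - 29 = 27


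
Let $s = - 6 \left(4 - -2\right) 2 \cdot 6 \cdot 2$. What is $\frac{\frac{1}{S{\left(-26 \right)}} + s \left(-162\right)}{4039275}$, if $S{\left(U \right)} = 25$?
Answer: $\frac{3499201}{100981875} \approx 0.034652$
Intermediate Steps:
$s = -864$ ($s = - 6 \left(4 + 2\right) 12 \cdot 2 = \left(-6\right) 6 \cdot 24 = \left(-36\right) 24 = -864$)
$\frac{\frac{1}{S{\left(-26 \right)}} + s \left(-162\right)}{4039275} = \frac{\frac{1}{25} - -139968}{4039275} = \left(\frac{1}{25} + 139968\right) \frac{1}{4039275} = \frac{3499201}{25} \cdot \frac{1}{4039275} = \frac{3499201}{100981875}$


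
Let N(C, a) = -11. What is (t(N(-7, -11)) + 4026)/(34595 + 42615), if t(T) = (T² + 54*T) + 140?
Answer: 3693/77210 ≈ 0.047831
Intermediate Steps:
t(T) = 140 + T² + 54*T
(t(N(-7, -11)) + 4026)/(34595 + 42615) = ((140 + (-11)² + 54*(-11)) + 4026)/(34595 + 42615) = ((140 + 121 - 594) + 4026)/77210 = (-333 + 4026)*(1/77210) = 3693*(1/77210) = 3693/77210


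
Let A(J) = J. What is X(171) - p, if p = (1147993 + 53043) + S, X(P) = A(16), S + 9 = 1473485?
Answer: -2674496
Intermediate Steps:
S = 1473476 (S = -9 + 1473485 = 1473476)
X(P) = 16
p = 2674512 (p = (1147993 + 53043) + 1473476 = 1201036 + 1473476 = 2674512)
X(171) - p = 16 - 1*2674512 = 16 - 2674512 = -2674496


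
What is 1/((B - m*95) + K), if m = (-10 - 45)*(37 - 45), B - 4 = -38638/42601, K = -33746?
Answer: -42601/3218203380 ≈ -1.3238e-5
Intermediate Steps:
B = 131766/42601 (B = 4 - 38638/42601 = 131766/42601 ≈ 3.0930)
m = 440 (m = -55*(-8) = 440)
1/((B - m*95) + K) = 1/((131766/42601 - 440*95) - 33746) = 1/((131766/42601 - 1*41800) - 33746) = 1/((131766/42601 - 41800) - 33746) = 1/(-1780590034/42601 - 33746) = 1/(-3218203380/42601) = -42601/3218203380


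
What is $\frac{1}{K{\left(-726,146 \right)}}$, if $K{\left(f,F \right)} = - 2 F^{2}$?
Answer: $- \frac{1}{42632} \approx -2.3457 \cdot 10^{-5}$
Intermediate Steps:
$\frac{1}{K{\left(-726,146 \right)}} = \frac{1}{\left(-2\right) 146^{2}} = \frac{1}{\left(-2\right) 21316} = \frac{1}{-42632} = - \frac{1}{42632}$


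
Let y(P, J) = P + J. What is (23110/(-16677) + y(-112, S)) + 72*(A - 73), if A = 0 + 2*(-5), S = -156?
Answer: -104154298/16677 ≈ -6245.4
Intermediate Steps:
A = -10 (A = 0 - 10 = -10)
y(P, J) = J + P
(23110/(-16677) + y(-112, S)) + 72*(A - 73) = (23110/(-16677) + (-156 - 112)) + 72*(-10 - 73) = (23110*(-1/16677) - 268) + 72*(-83) = (-23110/16677 - 268) - 5976 = -4492546/16677 - 5976 = -104154298/16677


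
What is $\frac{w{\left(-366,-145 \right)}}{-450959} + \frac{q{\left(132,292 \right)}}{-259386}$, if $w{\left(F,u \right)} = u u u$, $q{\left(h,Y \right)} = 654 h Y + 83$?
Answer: $- \frac{622172955443}{6880732422} \approx -90.422$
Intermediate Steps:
$q{\left(h,Y \right)} = 83 + 654 Y h$ ($q{\left(h,Y \right)} = 654 Y h + 83 = 83 + 654 Y h$)
$w{\left(F,u \right)} = u^{3}$ ($w{\left(F,u \right)} = u^{2} u = u^{3}$)
$\frac{w{\left(-366,-145 \right)}}{-450959} + \frac{q{\left(132,292 \right)}}{-259386} = \frac{\left(-145\right)^{3}}{-450959} + \frac{83 + 654 \cdot 292 \cdot 132}{-259386} = \left(-3048625\right) \left(- \frac{1}{450959}\right) + \left(83 + 25207776\right) \left(- \frac{1}{259386}\right) = \frac{3048625}{450959} + 25207859 \left(- \frac{1}{259386}\right) = \frac{3048625}{450959} - \frac{25207859}{259386} = - \frac{622172955443}{6880732422}$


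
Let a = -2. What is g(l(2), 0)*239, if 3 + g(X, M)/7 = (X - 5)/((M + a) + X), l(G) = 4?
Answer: -11711/2 ≈ -5855.5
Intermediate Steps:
g(X, M) = -21 + 7*(-5 + X)/(-2 + M + X) (g(X, M) = -21 + 7*((X - 5)/((M - 2) + X)) = -21 + 7*((-5 + X)/((-2 + M) + X)) = -21 + 7*((-5 + X)/(-2 + M + X)) = -21 + 7*(-5 + X)/(-2 + M + X))
g(l(2), 0)*239 = (7*(1 - 3*0 - 2*4)/(-2 + 0 + 4))*239 = (7*(1 + 0 - 8)/2)*239 = (7*(½)*(-7))*239 = -49/2*239 = -11711/2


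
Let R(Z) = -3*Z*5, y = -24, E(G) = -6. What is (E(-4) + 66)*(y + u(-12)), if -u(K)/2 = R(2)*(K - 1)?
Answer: -48240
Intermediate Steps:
R(Z) = -15*Z
u(K) = -60 + 60*K (u(K) = -2*(-15*2)*(K - 1) = -(-60)*(-1 + K) = -2*(30 - 30*K) = -60 + 60*K)
(E(-4) + 66)*(y + u(-12)) = (-6 + 66)*(-24 + (-60 + 60*(-12))) = 60*(-24 + (-60 - 720)) = 60*(-24 - 780) = 60*(-804) = -48240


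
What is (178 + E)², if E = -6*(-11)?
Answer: 59536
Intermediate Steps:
E = 66
(178 + E)² = (178 + 66)² = 244² = 59536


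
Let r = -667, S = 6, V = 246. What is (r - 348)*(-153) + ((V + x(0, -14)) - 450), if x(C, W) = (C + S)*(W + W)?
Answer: 154923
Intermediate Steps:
x(C, W) = 2*W*(6 + C) (x(C, W) = (C + 6)*(W + W) = (6 + C)*(2*W) = 2*W*(6 + C))
(r - 348)*(-153) + ((V + x(0, -14)) - 450) = (-667 - 348)*(-153) + ((246 + 2*(-14)*(6 + 0)) - 450) = -1015*(-153) + ((246 + 2*(-14)*6) - 450) = 155295 + ((246 - 168) - 450) = 155295 + (78 - 450) = 155295 - 372 = 154923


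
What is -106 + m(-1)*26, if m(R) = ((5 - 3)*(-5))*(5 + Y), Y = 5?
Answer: -2706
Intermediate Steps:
m(R) = -100 (m(R) = ((5 - 3)*(-5))*(5 + 5) = (2*(-5))*10 = -10*10 = -100)
-106 + m(-1)*26 = -106 - 100*26 = -106 - 2600 = -2706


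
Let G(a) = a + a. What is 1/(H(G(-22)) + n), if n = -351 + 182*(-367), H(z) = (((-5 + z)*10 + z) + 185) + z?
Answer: -1/67538 ≈ -1.4806e-5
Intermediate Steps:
G(a) = 2*a
H(z) = 135 + 12*z (H(z) = (((-50 + 10*z) + z) + 185) + z = ((-50 + 11*z) + 185) + z = (135 + 11*z) + z = 135 + 12*z)
n = -67145 (n = -351 - 66794 = -67145)
1/(H(G(-22)) + n) = 1/((135 + 12*(2*(-22))) - 67145) = 1/((135 + 12*(-44)) - 67145) = 1/((135 - 528) - 67145) = 1/(-393 - 67145) = 1/(-67538) = -1/67538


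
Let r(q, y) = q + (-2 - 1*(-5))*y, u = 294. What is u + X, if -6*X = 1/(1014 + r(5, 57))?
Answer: 2099159/7140 ≈ 294.00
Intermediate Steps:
r(q, y) = q + 3*y (r(q, y) = q + (-2 + 5)*y = q + 3*y)
X = -1/7140 (X = -1/(6*(1014 + (5 + 3*57))) = -1/(6*(1014 + (5 + 171))) = -1/(6*(1014 + 176)) = -⅙/1190 = -⅙*1/1190 = -1/7140 ≈ -0.00014006)
u + X = 294 - 1/7140 = 2099159/7140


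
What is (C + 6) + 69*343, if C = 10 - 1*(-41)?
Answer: 23724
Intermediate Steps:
C = 51 (C = 10 + 41 = 51)
(C + 6) + 69*343 = (51 + 6) + 69*343 = 57 + 23667 = 23724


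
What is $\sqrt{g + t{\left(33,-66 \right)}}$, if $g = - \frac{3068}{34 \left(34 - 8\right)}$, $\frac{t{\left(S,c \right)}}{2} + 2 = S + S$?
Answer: $\frac{\sqrt{35989}}{17} \approx 11.159$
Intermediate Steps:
$t{\left(S,c \right)} = -4 + 4 S$ ($t{\left(S,c \right)} = -4 + 2 \left(S + S\right) = -4 + 2 \cdot 2 S = -4 + 4 S$)
$g = - \frac{59}{17}$ ($g = - \frac{3068}{34 \cdot 26} = - \frac{3068}{884} = \left(-3068\right) \frac{1}{884} = - \frac{59}{17} \approx -3.4706$)
$\sqrt{g + t{\left(33,-66 \right)}} = \sqrt{- \frac{59}{17} + \left(-4 + 4 \cdot 33\right)} = \sqrt{- \frac{59}{17} + \left(-4 + 132\right)} = \sqrt{- \frac{59}{17} + 128} = \sqrt{\frac{2117}{17}} = \frac{\sqrt{35989}}{17}$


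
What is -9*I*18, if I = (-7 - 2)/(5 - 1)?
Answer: 729/2 ≈ 364.50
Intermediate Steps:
I = -9/4 ≈ -2.2500
-9*I*18 = -9*(-9/4)*18 = (81/4)*18 = 729/2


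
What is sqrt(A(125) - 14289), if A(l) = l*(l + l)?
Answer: sqrt(16961) ≈ 130.23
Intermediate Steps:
A(l) = 2*l**2 (A(l) = l*(2*l) = 2*l**2)
sqrt(A(125) - 14289) = sqrt(2*125**2 - 14289) = sqrt(2*15625 - 14289) = sqrt(31250 - 14289) = sqrt(16961)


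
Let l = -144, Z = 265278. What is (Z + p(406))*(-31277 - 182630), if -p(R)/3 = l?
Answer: -56837228970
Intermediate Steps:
p(R) = 432 (p(R) = -3*(-144) = 432)
(Z + p(406))*(-31277 - 182630) = (265278 + 432)*(-31277 - 182630) = 265710*(-213907) = -56837228970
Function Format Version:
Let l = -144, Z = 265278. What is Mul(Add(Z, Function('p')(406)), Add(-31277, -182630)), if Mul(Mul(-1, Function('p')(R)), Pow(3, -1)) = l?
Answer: -56837228970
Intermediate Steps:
Function('p')(R) = 432 (Function('p')(R) = Mul(-3, -144) = 432)
Mul(Add(Z, Function('p')(406)), Add(-31277, -182630)) = Mul(Add(265278, 432), Add(-31277, -182630)) = Mul(265710, -213907) = -56837228970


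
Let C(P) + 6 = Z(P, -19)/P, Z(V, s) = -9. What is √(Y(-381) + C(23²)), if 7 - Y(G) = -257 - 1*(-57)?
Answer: 4*√6645/23 ≈ 14.177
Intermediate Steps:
Y(G) = 207 (Y(G) = 7 - (-257 - 1*(-57)) = 7 - (-257 + 57) = 7 - 1*(-200) = 7 + 200 = 207)
C(P) = -6 - 9/P
√(Y(-381) + C(23²)) = √(207 + (-6 - 9/(23²))) = √(207 + (-6 - 9/529)) = √(207 - 3183/529) = √(106320/529) = 4*√6645/23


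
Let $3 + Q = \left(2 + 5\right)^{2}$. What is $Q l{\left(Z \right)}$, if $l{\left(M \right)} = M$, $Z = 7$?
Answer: $322$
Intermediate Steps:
$Q = 46$ ($Q = -3 + \left(2 + 5\right)^{2} = -3 + 7^{2} = -3 + 49 = 46$)
$Q l{\left(Z \right)} = 46 \cdot 7 = 322$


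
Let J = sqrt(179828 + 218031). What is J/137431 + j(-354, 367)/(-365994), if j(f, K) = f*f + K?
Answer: -125683/365994 + sqrt(397859)/137431 ≈ -0.33881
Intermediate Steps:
j(f, K) = K + f**2 (j(f, K) = f**2 + K = K + f**2)
J = sqrt(397859) ≈ 630.76
J/137431 + j(-354, 367)/(-365994) = sqrt(397859)/137431 + (367 + (-354)**2)/(-365994) = sqrt(397859)*(1/137431) + (367 + 125316)*(-1/365994) = sqrt(397859)/137431 + 125683*(-1/365994) = sqrt(397859)/137431 - 125683/365994 = -125683/365994 + sqrt(397859)/137431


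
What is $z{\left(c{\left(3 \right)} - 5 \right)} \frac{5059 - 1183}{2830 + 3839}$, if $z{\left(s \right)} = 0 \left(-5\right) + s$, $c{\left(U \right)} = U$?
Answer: $- \frac{136}{117} \approx -1.1624$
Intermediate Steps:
$z{\left(s \right)} = s$ ($z{\left(s \right)} = 0 + s = s$)
$z{\left(c{\left(3 \right)} - 5 \right)} \frac{5059 - 1183}{2830 + 3839} = \left(3 - 5\right) \frac{5059 - 1183}{2830 + 3839} = \left(3 - 5\right) \frac{3876}{6669} = - 2 \cdot 3876 \cdot \frac{1}{6669} = \left(-2\right) \frac{68}{117} = - \frac{136}{117}$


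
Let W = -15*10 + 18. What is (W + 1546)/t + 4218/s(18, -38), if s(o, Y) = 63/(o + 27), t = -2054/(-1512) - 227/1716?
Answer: 483217923/115990 ≈ 4166.0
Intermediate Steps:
t = 33140/27027 (t = -2054*(-1/1512) - 227*1/1716 = 1027/756 - 227/1716 = 33140/27027 ≈ 1.2262)
W = -132 (W = -150 + 18 = -132)
s(o, Y) = 63/(27 + o)
(W + 1546)/t + 4218/s(18, -38) = (-132 + 1546)/(33140/27027) + 4218/((63/(27 + 18))) = 1414*(27027/33140) + 4218/((63/45)) = 19108089/16570 + 4218/((63*(1/45))) = 19108089/16570 + 4218/(7/5) = 19108089/16570 + 4218*(5/7) = 19108089/16570 + 21090/7 = 483217923/115990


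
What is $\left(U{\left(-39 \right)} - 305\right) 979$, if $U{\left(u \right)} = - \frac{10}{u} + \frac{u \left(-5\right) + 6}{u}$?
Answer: $- \frac{11832194}{39} \approx -3.0339 \cdot 10^{5}$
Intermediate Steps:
$U{\left(u \right)} = - \frac{10}{u} + \frac{6 - 5 u}{u}$ ($U{\left(u \right)} = - \frac{10}{u} + \frac{- 5 u + 6}{u} = - \frac{10}{u} + \frac{6 - 5 u}{u}$)
$\left(U{\left(-39 \right)} - 305\right) 979 = \left(\left(-5 - \frac{4}{-39}\right) - 305\right) 979 = \left(\left(-5 - - \frac{4}{39}\right) - 305\right) 979 = \left(\left(-5 + \frac{4}{39}\right) - 305\right) 979 = \left(- \frac{191}{39} - 305\right) 979 = \left(- \frac{12086}{39}\right) 979 = - \frac{11832194}{39}$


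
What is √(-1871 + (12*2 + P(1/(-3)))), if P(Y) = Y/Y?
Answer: I*√1846 ≈ 42.965*I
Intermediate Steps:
P(Y) = 1
√(-1871 + (12*2 + P(1/(-3)))) = √(-1871 + (12*2 + 1)) = √(-1871 + (24 + 1)) = √(-1871 + 25) = √(-1846) = I*√1846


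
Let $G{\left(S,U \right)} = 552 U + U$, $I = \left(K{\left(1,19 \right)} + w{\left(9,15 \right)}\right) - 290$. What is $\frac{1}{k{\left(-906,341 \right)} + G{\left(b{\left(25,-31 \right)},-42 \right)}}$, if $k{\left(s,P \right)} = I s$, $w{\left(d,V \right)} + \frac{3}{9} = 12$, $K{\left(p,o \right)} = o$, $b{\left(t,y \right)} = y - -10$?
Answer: $\frac{1}{211730} \approx 4.723 \cdot 10^{-6}$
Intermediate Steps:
$b{\left(t,y \right)} = 10 + y$ ($b{\left(t,y \right)} = y + 10 = 10 + y$)
$w{\left(d,V \right)} = \frac{35}{3}$ ($w{\left(d,V \right)} = - \frac{1}{3} + 12 = \frac{35}{3}$)
$I = - \frac{778}{3}$ ($I = \left(19 + \frac{35}{3}\right) - 290 = \frac{92}{3} - 290 = - \frac{778}{3} \approx -259.33$)
$k{\left(s,P \right)} = - \frac{778 s}{3}$
$G{\left(S,U \right)} = 553 U$
$\frac{1}{k{\left(-906,341 \right)} + G{\left(b{\left(25,-31 \right)},-42 \right)}} = \frac{1}{\left(- \frac{778}{3}\right) \left(-906\right) + 553 \left(-42\right)} = \frac{1}{234956 - 23226} = \frac{1}{211730}$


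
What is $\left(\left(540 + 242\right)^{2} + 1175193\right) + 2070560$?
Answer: $3857277$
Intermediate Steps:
$\left(\left(540 + 242\right)^{2} + 1175193\right) + 2070560 = \left(782^{2} + 1175193\right) + 2070560 = \left(611524 + 1175193\right) + 2070560 = 1786717 + 2070560 = 3857277$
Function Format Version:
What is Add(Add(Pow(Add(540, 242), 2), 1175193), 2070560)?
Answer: 3857277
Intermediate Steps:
Add(Add(Pow(Add(540, 242), 2), 1175193), 2070560) = Add(Add(Pow(782, 2), 1175193), 2070560) = Add(Add(611524, 1175193), 2070560) = Add(1786717, 2070560) = 3857277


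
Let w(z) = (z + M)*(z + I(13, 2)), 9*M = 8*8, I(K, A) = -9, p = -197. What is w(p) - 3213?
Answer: 323137/9 ≈ 35904.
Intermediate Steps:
M = 64/9 (M = (8*8)/9 = (⅑)*64 = 64/9 ≈ 7.1111)
w(z) = (-9 + z)*(64/9 + z) (w(z) = (z + 64/9)*(z - 9) = (64/9 + z)*(-9 + z) = (-9 + z)*(64/9 + z))
w(p) - 3213 = (-64 + (-197)² - 17/9*(-197)) - 3213 = (-64 + 38809 + 3349/9) - 3213 = 352054/9 - 3213 = 323137/9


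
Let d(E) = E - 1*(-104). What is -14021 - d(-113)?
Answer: -14012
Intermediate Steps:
d(E) = 104 + E (d(E) = E + 104 = 104 + E)
-14021 - d(-113) = -14021 - (104 - 113) = -14021 - 1*(-9) = -14021 + 9 = -14012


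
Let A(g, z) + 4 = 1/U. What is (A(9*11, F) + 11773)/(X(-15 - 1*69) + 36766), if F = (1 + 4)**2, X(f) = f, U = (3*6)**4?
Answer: 1235462545/3850729632 ≈ 0.32084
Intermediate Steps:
U = 104976 (U = 18**4 = 104976)
F = 25 (F = 5**2 = 25)
A(g, z) = -419903/104976 (A(g, z) = -4 + 1/104976 = -419903/104976)
(A(9*11, F) + 11773)/(X(-15 - 1*69) + 36766) = (-419903/104976 + 11773)/((-15 - 1*69) + 36766) = 1235462545/(104976*((-15 - 69) + 36766)) = 1235462545/(104976*(-84 + 36766)) = (1235462545/104976)/36682 = (1235462545/104976)*(1/36682) = 1235462545/3850729632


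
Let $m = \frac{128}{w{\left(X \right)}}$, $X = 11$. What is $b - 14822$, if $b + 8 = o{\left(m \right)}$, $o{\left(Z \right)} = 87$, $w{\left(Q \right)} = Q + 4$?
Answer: $-14743$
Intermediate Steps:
$w{\left(Q \right)} = 4 + Q$
$m = \frac{128}{15}$ ($m = \frac{128}{4 + 11} = \frac{128}{15} \approx 8.5333$)
$b = 79$ ($b = -8 + 87 = 79$)
$b - 14822 = 79 - 14822 = -14743$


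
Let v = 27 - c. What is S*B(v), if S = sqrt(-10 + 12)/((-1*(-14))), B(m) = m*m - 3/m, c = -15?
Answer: 24695*sqrt(2)/196 ≈ 178.18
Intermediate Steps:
v = 42 (v = 27 - 1*(-15) = 27 + 15 = 42)
B(m) = m**2 - 3/m
S = sqrt(2)/14 ≈ 0.10102
S*B(v) = (sqrt(2)/14)*((-3 + 42**3)/42) = (sqrt(2)/14)*((-3 + 74088)/42) = (sqrt(2)/14)*((1/42)*74085) = (sqrt(2)/14)*(24695/14) = 24695*sqrt(2)/196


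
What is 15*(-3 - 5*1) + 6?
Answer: -114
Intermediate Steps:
15*(-3 - 5*1) + 6 = 15*(-3 - 5) + 6 = 15*(-8) + 6 = -120 + 6 = -114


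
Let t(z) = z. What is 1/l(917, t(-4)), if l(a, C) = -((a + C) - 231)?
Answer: -1/682 ≈ -0.0014663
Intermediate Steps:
l(a, C) = 231 - C - a (l(a, C) = -((C + a) - 231) = -(-231 + C + a) = 231 - C - a)
1/l(917, t(-4)) = 1/(231 - 1*(-4) - 1*917) = 1/(231 + 4 - 917) = 1/(-682) = -1/682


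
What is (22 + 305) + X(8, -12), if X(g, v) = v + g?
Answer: 323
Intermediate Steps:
X(g, v) = g + v
(22 + 305) + X(8, -12) = (22 + 305) + (8 - 12) = 327 - 4 = 323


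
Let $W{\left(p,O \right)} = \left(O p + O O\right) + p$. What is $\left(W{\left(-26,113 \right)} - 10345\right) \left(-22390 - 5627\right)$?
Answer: $15129180$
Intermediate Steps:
$W{\left(p,O \right)} = p + O^{2} + O p$ ($W{\left(p,O \right)} = \left(O p + O^{2}\right) + p = \left(O^{2} + O p\right) + p = p + O^{2} + O p$)
$\left(W{\left(-26,113 \right)} - 10345\right) \left(-22390 - 5627\right) = \left(\left(-26 + 113^{2} + 113 \left(-26\right)\right) - 10345\right) \left(-22390 - 5627\right) = \left(\left(-26 + 12769 - 2938\right) - 10345\right) \left(-28017\right) = \left(9805 - 10345\right) \left(-28017\right) = \left(-540\right) \left(-28017\right) = 15129180$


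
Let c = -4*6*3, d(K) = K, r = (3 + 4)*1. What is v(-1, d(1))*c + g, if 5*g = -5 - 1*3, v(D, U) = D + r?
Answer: -2168/5 ≈ -433.60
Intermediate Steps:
r = 7 (r = 7*1 = 7)
v(D, U) = 7 + D (v(D, U) = D + 7 = 7 + D)
g = -8/5 (g = (-5 - 1*3)/5 = (-5 - 3)/5 = (⅕)*(-8) = -8/5 ≈ -1.6000)
c = -72 (c = -24*3 = -72)
v(-1, d(1))*c + g = (7 - 1)*(-72) - 8/5 = 6*(-72) - 8/5 = -432 - 8/5 = -2168/5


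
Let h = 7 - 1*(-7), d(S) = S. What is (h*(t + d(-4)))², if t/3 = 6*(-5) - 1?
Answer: 1844164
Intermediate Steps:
h = 14 (h = 7 + 7 = 14)
t = -93 (t = 3*(6*(-5) - 1) = 3*(-30 - 1) = 3*(-31) = -93)
(h*(t + d(-4)))² = (14*(-93 - 4))² = (14*(-97))² = (-1358)² = 1844164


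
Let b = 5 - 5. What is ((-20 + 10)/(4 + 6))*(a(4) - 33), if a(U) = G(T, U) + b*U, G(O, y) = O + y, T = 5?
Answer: 24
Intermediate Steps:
b = 0
a(U) = 5 + U (a(U) = (5 + U) + 0*U = (5 + U) + 0 = 5 + U)
((-20 + 10)/(4 + 6))*(a(4) - 33) = ((-20 + 10)/(4 + 6))*((5 + 4) - 33) = (-10/10)*(9 - 33) = -10*1/10*(-24) = -1*(-24) = 24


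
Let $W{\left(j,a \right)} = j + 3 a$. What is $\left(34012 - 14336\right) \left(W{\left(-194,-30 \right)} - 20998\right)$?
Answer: $-418744632$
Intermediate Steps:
$\left(34012 - 14336\right) \left(W{\left(-194,-30 \right)} - 20998\right) = \left(34012 - 14336\right) \left(\left(-194 + 3 \left(-30\right)\right) - 20998\right) = 19676 \left(\left(-194 - 90\right) - 20998\right) = 19676 \left(-284 - 20998\right) = 19676 \left(-21282\right) = -418744632$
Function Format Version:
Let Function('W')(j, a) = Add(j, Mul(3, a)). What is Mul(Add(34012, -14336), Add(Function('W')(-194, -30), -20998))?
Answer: -418744632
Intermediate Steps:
Mul(Add(34012, -14336), Add(Function('W')(-194, -30), -20998)) = Mul(Add(34012, -14336), Add(Add(-194, Mul(3, -30)), -20998)) = Mul(19676, Add(Add(-194, -90), -20998)) = Mul(19676, Add(-284, -20998)) = Mul(19676, -21282) = -418744632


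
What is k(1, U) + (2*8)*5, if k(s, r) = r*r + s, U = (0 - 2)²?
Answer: 97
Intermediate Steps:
U = 4 (U = (-2)² = 4)
k(s, r) = s + r² (k(s, r) = r² + s = s + r²)
k(1, U) + (2*8)*5 = (1 + 4²) + (2*8)*5 = (1 + 16) + 16*5 = 17 + 80 = 97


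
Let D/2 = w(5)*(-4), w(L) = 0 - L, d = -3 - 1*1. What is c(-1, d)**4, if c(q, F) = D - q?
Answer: 2825761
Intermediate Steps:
d = -4 (d = -3 - 1 = -4)
w(L) = -L
D = 40 (D = 2*(-1*5*(-4)) = 2*(-5*(-4)) = 2*20 = 40)
c(q, F) = 40 - q
c(-1, d)**4 = (40 - 1*(-1))**4 = (40 + 1)**4 = 41**4 = 2825761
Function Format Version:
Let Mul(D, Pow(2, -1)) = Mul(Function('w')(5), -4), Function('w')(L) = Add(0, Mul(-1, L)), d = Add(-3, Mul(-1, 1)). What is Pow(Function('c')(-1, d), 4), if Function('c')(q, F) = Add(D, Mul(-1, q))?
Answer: 2825761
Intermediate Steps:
d = -4 (d = Add(-3, -1) = -4)
Function('w')(L) = Mul(-1, L)
D = 40 (D = Mul(2, Mul(Mul(-1, 5), -4)) = Mul(2, Mul(-5, -4)) = Mul(2, 20) = 40)
Function('c')(q, F) = Add(40, Mul(-1, q))
Pow(Function('c')(-1, d), 4) = Pow(Add(40, Mul(-1, -1)), 4) = Pow(Add(40, 1), 4) = Pow(41, 4) = 2825761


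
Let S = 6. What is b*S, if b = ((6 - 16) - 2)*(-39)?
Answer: 2808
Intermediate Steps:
b = 468 (b = (-10 - 2)*(-39) = -12*(-39) = 468)
b*S = 468*6 = 2808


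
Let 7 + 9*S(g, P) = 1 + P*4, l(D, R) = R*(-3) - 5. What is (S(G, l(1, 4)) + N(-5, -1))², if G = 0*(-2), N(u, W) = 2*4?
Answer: 4/81 ≈ 0.049383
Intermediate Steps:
l(D, R) = -5 - 3*R (l(D, R) = -3*R - 5 = -5 - 3*R)
N(u, W) = 8
G = 0
S(g, P) = -⅔ + 4*P/9 (S(g, P) = -7/9 + (1 + P*4)/9 = -7/9 + (1 + 4*P)/9 = -7/9 + (⅑ + 4*P/9) = -⅔ + 4*P/9)
(S(G, l(1, 4)) + N(-5, -1))² = ((-⅔ + 4*(-5 - 3*4)/9) + 8)² = ((-⅔ + 4*(-5 - 12)/9) + 8)² = ((-⅔ + (4/9)*(-17)) + 8)² = ((-⅔ - 68/9) + 8)² = (-74/9 + 8)² = (-2/9)² = 4/81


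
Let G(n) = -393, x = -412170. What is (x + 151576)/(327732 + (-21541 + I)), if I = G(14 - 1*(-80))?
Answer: -130297/152899 ≈ -0.85218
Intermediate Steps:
I = -393
(x + 151576)/(327732 + (-21541 + I)) = (-412170 + 151576)/(327732 + (-21541 - 393)) = -260594/(327732 - 21934) = -260594/305798 = -260594*1/305798 = -130297/152899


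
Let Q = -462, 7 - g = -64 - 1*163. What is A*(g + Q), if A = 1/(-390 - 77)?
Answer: 228/467 ≈ 0.48822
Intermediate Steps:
g = 234 (g = 7 - (-64 - 1*163) = 7 - (-64 - 163) = 7 - 1*(-227) = 7 + 227 = 234)
A = -1/467 (A = 1/(-467) = -1/467 ≈ -0.0021413)
A*(g + Q) = -(234 - 462)/467 = -1/467*(-228) = 228/467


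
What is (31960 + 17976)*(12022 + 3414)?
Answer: 770812096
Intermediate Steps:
(31960 + 17976)*(12022 + 3414) = 49936*15436 = 770812096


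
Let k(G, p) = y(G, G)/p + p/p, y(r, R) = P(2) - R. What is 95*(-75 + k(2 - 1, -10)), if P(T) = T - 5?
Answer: -6992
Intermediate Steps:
P(T) = -5 + T
y(r, R) = -3 - R (y(r, R) = (-5 + 2) - R = -3 - R)
k(G, p) = 1 + (-3 - G)/p (k(G, p) = (-3 - G)/p + p/p = (-3 - G)/p + 1 = 1 + (-3 - G)/p)
95*(-75 + k(2 - 1, -10)) = 95*(-75 + (-3 - 10 - (2 - 1))/(-10)) = 95*(-75 - (-3 - 10 - 1*1)/10) = 95*(-75 - (-3 - 10 - 1)/10) = 95*(-75 - ⅒*(-14)) = 95*(-75 + 7/5) = 95*(-368/5) = -6992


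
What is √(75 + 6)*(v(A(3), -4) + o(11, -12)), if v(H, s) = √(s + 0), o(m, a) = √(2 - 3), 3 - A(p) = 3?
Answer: 27*I ≈ 27.0*I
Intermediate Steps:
A(p) = 0 (A(p) = 3 - 1*3 = 3 - 3 = 0)
o(m, a) = I (o(m, a) = √(-1) = I)
v(H, s) = √s
√(75 + 6)*(v(A(3), -4) + o(11, -12)) = √(75 + 6)*(√(-4) + I) = √81*(2*I + I) = 9*(3*I) = 27*I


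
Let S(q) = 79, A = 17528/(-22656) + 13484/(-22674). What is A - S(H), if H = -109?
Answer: -860112349/10702128 ≈ -80.368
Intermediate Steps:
A = -14644237/10702128 (A = 17528*(-1/22656) + 13484*(-1/22674) = -2191/2832 - 6742/11337 = -14644237/10702128 ≈ -1.3683)
A - S(H) = -14644237/10702128 - 1*79 = -14644237/10702128 - 79 = -860112349/10702128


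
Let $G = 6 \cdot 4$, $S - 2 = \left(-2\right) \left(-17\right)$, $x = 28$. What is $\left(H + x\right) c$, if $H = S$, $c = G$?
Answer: $1536$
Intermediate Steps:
$S = 36$ ($S = 2 - -34 = 2 + 34 = 36$)
$G = 24$
$c = 24$
$H = 36$
$\left(H + x\right) c = \left(36 + 28\right) 24 = 64 \cdot 24 = 1536$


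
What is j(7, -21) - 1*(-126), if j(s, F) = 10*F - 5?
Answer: -89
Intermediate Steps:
j(s, F) = -5 + 10*F
j(7, -21) - 1*(-126) = (-5 + 10*(-21)) - 1*(-126) = (-5 - 210) + 126 = -215 + 126 = -89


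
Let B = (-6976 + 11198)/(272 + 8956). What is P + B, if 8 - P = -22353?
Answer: 103175765/4614 ≈ 22361.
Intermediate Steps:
P = 22361 (P = 8 - 1*(-22353) = 8 + 22353 = 22361)
B = 2111/4614 (B = 4222/9228 = 4222*(1/9228) = 2111/4614 ≈ 0.45752)
P + B = 22361 + 2111/4614 = 103175765/4614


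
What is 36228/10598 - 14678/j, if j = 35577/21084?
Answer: -546414044290/62840841 ≈ -8695.2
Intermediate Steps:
j = 11859/7028 (j = 35577*(1/21084) = 11859/7028 ≈ 1.6874)
36228/10598 - 14678/j = 36228/10598 - 14678/11859/7028 = 36228*(1/10598) - 14678*7028/11859 = 18114/5299 - 103156984/11859 = -546414044290/62840841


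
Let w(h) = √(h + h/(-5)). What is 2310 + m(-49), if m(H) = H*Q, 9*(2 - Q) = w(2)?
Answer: 2212 + 98*√10/45 ≈ 2218.9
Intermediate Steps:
w(h) = 2*√5*√h/5 (w(h) = √(h + h*(-⅕)) = √(h - h/5) = √(4*h/5) = 2*√5*√h/5)
Q = 2 - 2*√10/45 (Q = 2 - 2*√5*√2/45 = 2 - 2*√10/45 ≈ 1.8595)
m(H) = H*(2 - 2*√10/45)
2310 + m(-49) = 2310 + (2/45)*(-49)*(45 - √10) = 2310 + (-98 + 98*√10/45) = 2212 + 98*√10/45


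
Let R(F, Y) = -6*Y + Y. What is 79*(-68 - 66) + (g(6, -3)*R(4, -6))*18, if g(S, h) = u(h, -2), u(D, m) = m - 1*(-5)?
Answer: -8966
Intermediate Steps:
R(F, Y) = -5*Y
u(D, m) = 5 + m (u(D, m) = m + 5 = 5 + m)
g(S, h) = 3 (g(S, h) = 5 - 2 = 3)
79*(-68 - 66) + (g(6, -3)*R(4, -6))*18 = 79*(-68 - 66) + (3*(-5*(-6)))*18 = 79*(-134) + (3*30)*18 = -10586 + 90*18 = -10586 + 1620 = -8966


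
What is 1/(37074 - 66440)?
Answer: -1/29366 ≈ -3.4053e-5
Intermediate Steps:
1/(37074 - 66440) = 1/(-29366) = -1/29366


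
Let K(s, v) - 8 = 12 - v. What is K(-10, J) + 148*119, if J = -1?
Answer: 17633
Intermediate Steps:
K(s, v) = 20 - v (K(s, v) = 8 + (12 - v) = 20 - v)
K(-10, J) + 148*119 = (20 - 1*(-1)) + 148*119 = (20 + 1) + 17612 = 21 + 17612 = 17633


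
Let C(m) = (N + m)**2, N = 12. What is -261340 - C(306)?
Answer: -362464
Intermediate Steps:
C(m) = (12 + m)**2
-261340 - C(306) = -261340 - (12 + 306)**2 = -261340 - 1*318**2 = -261340 - 1*101124 = -261340 - 101124 = -362464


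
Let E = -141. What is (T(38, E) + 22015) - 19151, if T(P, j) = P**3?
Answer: 57736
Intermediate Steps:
(T(38, E) + 22015) - 19151 = (38**3 + 22015) - 19151 = (54872 + 22015) - 19151 = 76887 - 19151 = 57736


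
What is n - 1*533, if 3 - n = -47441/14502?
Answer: -7638619/14502 ≈ -526.73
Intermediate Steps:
n = 90947/14502 (n = 3 - (-47441)/14502 = 3 - 1*(-47441/14502) = 3 + 47441/14502 = 90947/14502 ≈ 6.2713)
n - 1*533 = 90947/14502 - 1*533 = 90947/14502 - 533 = -7638619/14502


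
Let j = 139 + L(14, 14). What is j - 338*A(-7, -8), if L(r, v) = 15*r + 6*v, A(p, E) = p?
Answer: 2799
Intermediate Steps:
L(r, v) = 6*v + 15*r
j = 433 (j = 139 + (6*14 + 15*14) = 139 + (84 + 210) = 139 + 294 = 433)
j - 338*A(-7, -8) = 433 - 338*(-7) = 433 + 2366 = 2799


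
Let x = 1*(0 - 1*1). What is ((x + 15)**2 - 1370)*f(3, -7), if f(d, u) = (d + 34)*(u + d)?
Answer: 173752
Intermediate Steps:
f(d, u) = (34 + d)*(d + u)
x = -1 (x = 1*(0 - 1) = 1*(-1) = -1)
((x + 15)**2 - 1370)*f(3, -7) = ((-1 + 15)**2 - 1370)*(3**2 + 34*3 + 34*(-7) + 3*(-7)) = (14**2 - 1370)*(9 + 102 - 238 - 21) = (196 - 1370)*(-148) = -1174*(-148) = 173752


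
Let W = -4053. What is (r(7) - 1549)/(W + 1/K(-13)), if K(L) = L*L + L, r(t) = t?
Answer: 240552/632267 ≈ 0.38046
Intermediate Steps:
K(L) = L + L² (K(L) = L² + L = L + L²)
(r(7) - 1549)/(W + 1/K(-13)) = (7 - 1549)/(-4053 + 1/(-13*(1 - 13))) = -1542/(-4053 + 1/(-13*(-12))) = -1542/(-4053 + 1/156) = -1542/(-632267/156) = -1542*(-156/632267) = 240552/632267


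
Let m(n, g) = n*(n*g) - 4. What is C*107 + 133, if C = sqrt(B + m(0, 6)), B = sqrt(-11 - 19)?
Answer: 133 + 107*sqrt(-4 + I*sqrt(30)) ≈ 259.2 + 248.44*I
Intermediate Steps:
m(n, g) = -4 + g*n**2 (m(n, g) = n*(g*n) - 4 = g*n**2 - 4 = -4 + g*n**2)
B = I*sqrt(30) (B = sqrt(-30) = I*sqrt(30) ≈ 5.4772*I)
C = sqrt(-4 + I*sqrt(30)) (C = sqrt(I*sqrt(30) + (-4 + 6*0**2)) = sqrt(I*sqrt(30) + (-4 + 6*0)) = sqrt(I*sqrt(30) + (-4 + 0)) = sqrt(I*sqrt(30) - 4) = sqrt(-4 + I*sqrt(30)) ≈ 1.1795 + 2.3219*I)
C*107 + 133 = sqrt(-4 + I*sqrt(30))*107 + 133 = 107*sqrt(-4 + I*sqrt(30)) + 133 = 133 + 107*sqrt(-4 + I*sqrt(30))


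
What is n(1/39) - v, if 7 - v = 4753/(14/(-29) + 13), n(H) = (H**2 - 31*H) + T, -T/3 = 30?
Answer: 51885214/184041 ≈ 281.92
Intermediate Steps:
T = -90 (T = -3*30 = -90)
n(H) = -90 + H**2 - 31*H (n(H) = (H**2 - 31*H) - 90 = -90 + H**2 - 31*H)
v = -135296/363 (v = 7 - 4753/(14/(-29) + 13) = 7 - 4753/(-1/29*14 + 13) = 7 - 4753/(-14/29 + 13) = 7 - 4753/363/29 = 7 - 4753*29/363 = 7 - 1*137837/363 = 7 - 137837/363 = -135296/363 ≈ -372.72)
n(1/39) - v = (-90 + (1/39)**2 - 31/39) - 1*(-135296/363) = (-90 + (1/39)**2 - 31*1/39) + 135296/363 = (-90 + 1/1521 - 31/39) + 135296/363 = -138098/1521 + 135296/363 = 51885214/184041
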